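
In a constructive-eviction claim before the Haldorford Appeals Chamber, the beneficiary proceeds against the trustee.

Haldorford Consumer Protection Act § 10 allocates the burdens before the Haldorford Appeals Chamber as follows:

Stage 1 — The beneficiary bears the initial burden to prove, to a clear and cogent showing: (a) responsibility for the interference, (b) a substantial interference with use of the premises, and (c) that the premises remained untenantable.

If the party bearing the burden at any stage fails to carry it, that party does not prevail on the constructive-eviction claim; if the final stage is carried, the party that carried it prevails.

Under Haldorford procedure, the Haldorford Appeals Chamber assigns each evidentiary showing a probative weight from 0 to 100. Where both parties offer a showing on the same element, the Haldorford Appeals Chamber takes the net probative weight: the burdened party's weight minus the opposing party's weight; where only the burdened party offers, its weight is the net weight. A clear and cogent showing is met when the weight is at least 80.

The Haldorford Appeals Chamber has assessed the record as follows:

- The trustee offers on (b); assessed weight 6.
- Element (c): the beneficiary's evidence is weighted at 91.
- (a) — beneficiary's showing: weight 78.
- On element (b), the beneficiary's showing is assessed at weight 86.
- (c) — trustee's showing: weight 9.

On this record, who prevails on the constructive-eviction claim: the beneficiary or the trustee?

Stage 1 — burden on beneficiary; standard: a clear and cogent showing (weight is at least 80).
    (a): 78 < 80 [not met]
    (b): 86 − 6 = 80 ≥ 80 [met]
    (c): 91 − 9 = 82 ≥ 80 [met]
  The beneficiary does not carry Stage 1.
The trustee prevails.

trustee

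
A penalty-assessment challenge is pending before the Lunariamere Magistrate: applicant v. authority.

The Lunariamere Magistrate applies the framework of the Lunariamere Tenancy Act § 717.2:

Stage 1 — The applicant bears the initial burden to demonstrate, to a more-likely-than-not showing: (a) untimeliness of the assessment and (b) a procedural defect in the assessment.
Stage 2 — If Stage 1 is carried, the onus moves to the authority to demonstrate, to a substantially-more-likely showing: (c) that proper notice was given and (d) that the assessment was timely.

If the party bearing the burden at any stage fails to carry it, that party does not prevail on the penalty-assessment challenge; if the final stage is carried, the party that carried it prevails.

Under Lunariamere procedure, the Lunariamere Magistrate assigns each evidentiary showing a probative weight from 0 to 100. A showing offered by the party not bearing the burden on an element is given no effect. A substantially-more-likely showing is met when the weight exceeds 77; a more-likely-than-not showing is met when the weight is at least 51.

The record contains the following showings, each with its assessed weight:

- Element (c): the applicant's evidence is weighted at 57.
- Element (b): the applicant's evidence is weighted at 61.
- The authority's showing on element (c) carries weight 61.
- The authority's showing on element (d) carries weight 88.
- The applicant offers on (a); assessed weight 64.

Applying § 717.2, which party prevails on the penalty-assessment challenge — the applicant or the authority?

applicant

Stage 1 — burden on applicant; standard: a more-likely-than-not showing (weight is at least 51).
    (a): 64 ≥ 51 [met]
    (b): 61 ≥ 51 [met]
  Stage 1 carried; the burden shifts to the authority.
Stage 2 — burden on authority; standard: a substantially-more-likely showing (weight exceeds 77).
    (c): 61 (applicant's 57 disregarded) ≤ 77 [not met]
    (d): 88 > 77 [met]
  Not every element is met, so the authority fails to carry Stage 2.
The analysis ends at Stage 2; the applicant prevails.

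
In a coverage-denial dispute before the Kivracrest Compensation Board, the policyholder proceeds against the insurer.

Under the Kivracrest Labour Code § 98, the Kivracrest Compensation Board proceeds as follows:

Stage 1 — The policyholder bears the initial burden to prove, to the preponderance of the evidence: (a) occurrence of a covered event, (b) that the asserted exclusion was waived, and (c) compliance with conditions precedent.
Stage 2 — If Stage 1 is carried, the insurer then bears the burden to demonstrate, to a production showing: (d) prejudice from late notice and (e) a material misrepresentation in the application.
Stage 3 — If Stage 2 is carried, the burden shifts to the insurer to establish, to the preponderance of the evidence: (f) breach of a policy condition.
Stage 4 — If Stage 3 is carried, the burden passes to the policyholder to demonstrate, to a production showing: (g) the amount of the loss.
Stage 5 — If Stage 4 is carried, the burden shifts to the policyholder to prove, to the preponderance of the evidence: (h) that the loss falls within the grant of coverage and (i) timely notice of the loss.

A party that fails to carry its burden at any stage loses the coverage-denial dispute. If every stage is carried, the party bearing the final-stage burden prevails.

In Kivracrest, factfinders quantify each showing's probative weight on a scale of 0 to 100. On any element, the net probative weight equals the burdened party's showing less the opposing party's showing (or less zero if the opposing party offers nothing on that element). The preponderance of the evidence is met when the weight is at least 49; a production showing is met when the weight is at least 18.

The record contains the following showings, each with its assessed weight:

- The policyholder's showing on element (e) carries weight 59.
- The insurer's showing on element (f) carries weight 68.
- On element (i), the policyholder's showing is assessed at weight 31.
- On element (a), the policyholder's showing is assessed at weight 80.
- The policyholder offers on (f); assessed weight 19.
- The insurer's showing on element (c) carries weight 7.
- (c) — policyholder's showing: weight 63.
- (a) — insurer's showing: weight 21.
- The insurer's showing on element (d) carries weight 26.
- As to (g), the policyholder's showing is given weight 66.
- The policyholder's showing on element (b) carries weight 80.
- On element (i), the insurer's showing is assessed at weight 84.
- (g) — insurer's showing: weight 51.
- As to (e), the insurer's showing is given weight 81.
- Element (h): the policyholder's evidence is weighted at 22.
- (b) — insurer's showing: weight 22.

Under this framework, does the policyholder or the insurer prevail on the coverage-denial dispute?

insurer

Stage 1 (policyholder, the preponderance of the evidence, weight is at least 49): (a) net 80−21=59 ≥ 49 — meets; (b) net 80−22=58 ≥ 49 — meets; (c) net 63−7=56 ≥ 49 — meets.
  The policyholder carries Stage 1; the insurer now bears the burden.
Stage 2 (insurer, a production showing, weight is at least 18): (d) 26 ≥ 18 — meets; (e) net 81−59=22 ≥ 18 — meets.
  Stage 2 carried; the burden remains with the insurer.
Stage 3 (insurer, the preponderance of the evidence, weight is at least 49): (f) net 68−19=49 ≥ 49 — meets.
  All elements met. The burden passes to the policyholder.
Stage 4 (policyholder, a production showing, weight is at least 18): (g) net 66−51=15 < 18 — fails.
  The policyholder does not carry Stage 4.
The insurer prevails.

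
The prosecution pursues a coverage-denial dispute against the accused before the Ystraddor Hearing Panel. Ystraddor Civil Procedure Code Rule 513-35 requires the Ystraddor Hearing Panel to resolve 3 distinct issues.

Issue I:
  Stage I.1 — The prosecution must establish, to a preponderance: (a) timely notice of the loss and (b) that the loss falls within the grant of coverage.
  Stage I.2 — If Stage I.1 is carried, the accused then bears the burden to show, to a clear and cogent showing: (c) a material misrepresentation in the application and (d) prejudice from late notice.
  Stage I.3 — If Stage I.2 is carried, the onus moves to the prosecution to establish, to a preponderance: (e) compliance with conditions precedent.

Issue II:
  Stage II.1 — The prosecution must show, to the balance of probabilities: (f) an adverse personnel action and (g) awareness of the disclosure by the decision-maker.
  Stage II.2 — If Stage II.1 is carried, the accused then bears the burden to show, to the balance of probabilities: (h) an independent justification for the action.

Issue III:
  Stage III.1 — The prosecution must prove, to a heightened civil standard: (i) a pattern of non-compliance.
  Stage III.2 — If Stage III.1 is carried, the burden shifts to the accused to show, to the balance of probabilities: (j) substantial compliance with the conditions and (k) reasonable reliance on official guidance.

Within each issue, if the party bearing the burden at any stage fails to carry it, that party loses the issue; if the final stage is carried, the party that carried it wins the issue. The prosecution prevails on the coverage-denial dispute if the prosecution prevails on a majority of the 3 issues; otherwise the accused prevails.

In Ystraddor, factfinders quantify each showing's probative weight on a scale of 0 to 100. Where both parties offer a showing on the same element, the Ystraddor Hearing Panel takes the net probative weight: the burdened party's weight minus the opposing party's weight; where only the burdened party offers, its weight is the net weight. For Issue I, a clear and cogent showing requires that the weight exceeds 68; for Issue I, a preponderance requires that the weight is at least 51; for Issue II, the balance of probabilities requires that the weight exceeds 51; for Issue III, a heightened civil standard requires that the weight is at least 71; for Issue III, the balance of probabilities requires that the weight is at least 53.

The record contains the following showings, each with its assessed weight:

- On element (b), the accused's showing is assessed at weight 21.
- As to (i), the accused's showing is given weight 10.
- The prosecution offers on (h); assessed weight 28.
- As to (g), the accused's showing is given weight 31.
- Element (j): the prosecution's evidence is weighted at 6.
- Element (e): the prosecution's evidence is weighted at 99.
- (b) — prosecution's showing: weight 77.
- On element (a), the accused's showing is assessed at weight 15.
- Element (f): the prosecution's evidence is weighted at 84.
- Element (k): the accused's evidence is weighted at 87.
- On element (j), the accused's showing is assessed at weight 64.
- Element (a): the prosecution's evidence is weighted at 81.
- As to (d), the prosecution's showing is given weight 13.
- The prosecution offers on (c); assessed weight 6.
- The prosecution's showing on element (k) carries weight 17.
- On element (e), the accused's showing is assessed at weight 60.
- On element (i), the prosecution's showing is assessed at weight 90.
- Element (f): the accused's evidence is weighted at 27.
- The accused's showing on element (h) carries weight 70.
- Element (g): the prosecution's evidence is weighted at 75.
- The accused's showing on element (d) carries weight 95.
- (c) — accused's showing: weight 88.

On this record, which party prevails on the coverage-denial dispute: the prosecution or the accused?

accused

— Issue I —
At Stage I.1 the prosecution must meet a preponderance (weight is at least 51): on (a) the weight is 81 less the opposing 15 gives net 66, ≥ 51, so (a) meets the standard; on (b) the weight is 77 less the opposing 21 gives net 56, which does reach 51, so (b) meets the standard.
  Stage I.1 carried; the burden shifts to the accused.
At Stage I.2 the accused must meet a clear and cogent showing (weight exceeds 68): on (c) the weight is 88 less the opposing 6 gives net 82, > 68, so (c) meets the standard; on (d) the weight is 95 less the opposing 13 gives net 82, which does exceed 68, so (d) meets the standard.
  Stage I.2 is satisfied; the onus moves to the prosecution.
At Stage I.3 the prosecution must meet a preponderance (weight is at least 51): on (e) the weight is 99 less the opposing 60 gives net 39, < 51, so (e) does not meet the standard.
  The prosecution does not carry Stage I.3.
The analysis ends at Stage I.3; the accused prevails on this issue.
— Issue II —
Stage II.1 (prosecution, the balance of probabilities, weight exceeds 51): (f) net 84−27=57 > 51 — meets; (g) net 75−31=44 ≤ 51 — fails.
  The prosecution does not carry Stage II.1.
So the accused prevails on this issue.
— Issue III —
Stage III.1 — burden on prosecution; standard: a heightened civil standard (weight is at least 71).
    (i): 90 − 10 = 80 ≥ 71 [met]
  Stage III.1 is satisfied; the onus moves to the accused.
Stage III.2 — burden on accused; standard: the balance of probabilities (weight is at least 53).
    (j): 64 − 6 = 58 ≥ 53 [met]
    (k): 87 − 17 = 70 ≥ 53 [met]
  Stage III.2 carried; the final stage is satisfied.
Every stage carried; the accused prevails on this issue.
Per-issue: Issue I → accused; Issue II → accused; Issue III → accused. The prosecution must prevail on a majority of issues; overall, the accused prevails.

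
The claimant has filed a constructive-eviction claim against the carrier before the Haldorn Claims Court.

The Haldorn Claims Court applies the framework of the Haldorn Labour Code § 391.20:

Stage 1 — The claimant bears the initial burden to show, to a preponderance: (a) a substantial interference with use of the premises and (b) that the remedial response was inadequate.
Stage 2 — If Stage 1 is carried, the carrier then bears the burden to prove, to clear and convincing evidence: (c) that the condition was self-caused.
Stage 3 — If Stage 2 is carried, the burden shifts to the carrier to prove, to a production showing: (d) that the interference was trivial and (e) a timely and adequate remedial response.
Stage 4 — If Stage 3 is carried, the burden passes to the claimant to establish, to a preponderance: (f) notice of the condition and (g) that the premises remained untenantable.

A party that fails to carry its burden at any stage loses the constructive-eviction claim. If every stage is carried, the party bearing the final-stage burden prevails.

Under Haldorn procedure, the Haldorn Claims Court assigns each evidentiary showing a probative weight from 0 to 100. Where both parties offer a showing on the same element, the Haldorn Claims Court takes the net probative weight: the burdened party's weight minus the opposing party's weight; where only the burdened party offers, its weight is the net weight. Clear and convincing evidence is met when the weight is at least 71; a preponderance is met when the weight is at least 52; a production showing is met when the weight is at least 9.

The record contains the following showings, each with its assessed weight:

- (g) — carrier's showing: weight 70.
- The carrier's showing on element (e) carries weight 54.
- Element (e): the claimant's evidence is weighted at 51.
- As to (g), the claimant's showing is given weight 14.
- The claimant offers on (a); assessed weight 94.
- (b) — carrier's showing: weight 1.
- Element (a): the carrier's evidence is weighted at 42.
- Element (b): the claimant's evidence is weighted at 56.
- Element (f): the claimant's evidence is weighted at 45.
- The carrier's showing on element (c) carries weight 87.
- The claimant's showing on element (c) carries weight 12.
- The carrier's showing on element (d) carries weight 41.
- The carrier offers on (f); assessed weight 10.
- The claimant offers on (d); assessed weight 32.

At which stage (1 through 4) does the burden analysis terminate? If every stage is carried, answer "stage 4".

Stage 1 (claimant, a preponderance, weight is at least 52): (a) net 94−42=52 ≥ 52 — meets; (b) net 56−1=55 ≥ 52 — meets.
  All elements met. The burden passes to the carrier.
Stage 2 (carrier, clear and convincing evidence, weight is at least 71): (c) net 87−12=75 ≥ 71 — meets.
  All elements met. The carrier retains the burden for Stage 3.
Stage 3 (carrier, a production showing, weight is at least 9): (d) net 41−32=9 ≥ 9 — meets; (e) net 54−51=3 < 9 — fails.
  The carrier does not carry Stage 3.
The analysis ends at Stage 3; the claimant prevails.

stage 3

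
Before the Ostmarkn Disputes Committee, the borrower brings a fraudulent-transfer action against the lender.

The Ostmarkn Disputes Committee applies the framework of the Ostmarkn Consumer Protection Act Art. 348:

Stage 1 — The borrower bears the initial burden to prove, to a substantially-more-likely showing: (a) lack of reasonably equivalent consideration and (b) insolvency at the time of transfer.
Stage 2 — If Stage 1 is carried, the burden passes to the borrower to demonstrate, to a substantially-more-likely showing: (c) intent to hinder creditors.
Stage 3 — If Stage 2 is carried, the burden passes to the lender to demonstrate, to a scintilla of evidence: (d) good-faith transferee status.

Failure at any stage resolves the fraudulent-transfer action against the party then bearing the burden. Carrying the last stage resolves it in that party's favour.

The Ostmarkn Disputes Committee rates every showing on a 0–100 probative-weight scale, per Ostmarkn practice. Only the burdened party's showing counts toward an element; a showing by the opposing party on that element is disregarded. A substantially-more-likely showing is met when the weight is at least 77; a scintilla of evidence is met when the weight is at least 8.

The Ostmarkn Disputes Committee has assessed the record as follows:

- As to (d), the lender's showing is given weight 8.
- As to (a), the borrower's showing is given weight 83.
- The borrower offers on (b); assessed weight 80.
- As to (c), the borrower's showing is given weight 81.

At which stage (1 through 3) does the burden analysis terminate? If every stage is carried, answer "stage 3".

Stage 1 — burden on borrower; standard: a substantially-more-likely showing (weight is at least 77).
    (a): 83 ≥ 77 [met]
    (b): 80 ≥ 77 [met]
  Stage 1 carried; the burden remains with the borrower.
Stage 2 — burden on borrower; standard: a substantially-more-likely showing (weight is at least 77).
    (c): 81 ≥ 77 [met]
  The borrower carries Stage 2; the lender now bears the burden.
Stage 3 — burden on lender; standard: a scintilla of evidence (weight is at least 8).
    (d): 8 ≥ 8 [met]
  Stage 3 carried; the final stage is satisfied.
Every stage carried; the lender prevails.

stage 3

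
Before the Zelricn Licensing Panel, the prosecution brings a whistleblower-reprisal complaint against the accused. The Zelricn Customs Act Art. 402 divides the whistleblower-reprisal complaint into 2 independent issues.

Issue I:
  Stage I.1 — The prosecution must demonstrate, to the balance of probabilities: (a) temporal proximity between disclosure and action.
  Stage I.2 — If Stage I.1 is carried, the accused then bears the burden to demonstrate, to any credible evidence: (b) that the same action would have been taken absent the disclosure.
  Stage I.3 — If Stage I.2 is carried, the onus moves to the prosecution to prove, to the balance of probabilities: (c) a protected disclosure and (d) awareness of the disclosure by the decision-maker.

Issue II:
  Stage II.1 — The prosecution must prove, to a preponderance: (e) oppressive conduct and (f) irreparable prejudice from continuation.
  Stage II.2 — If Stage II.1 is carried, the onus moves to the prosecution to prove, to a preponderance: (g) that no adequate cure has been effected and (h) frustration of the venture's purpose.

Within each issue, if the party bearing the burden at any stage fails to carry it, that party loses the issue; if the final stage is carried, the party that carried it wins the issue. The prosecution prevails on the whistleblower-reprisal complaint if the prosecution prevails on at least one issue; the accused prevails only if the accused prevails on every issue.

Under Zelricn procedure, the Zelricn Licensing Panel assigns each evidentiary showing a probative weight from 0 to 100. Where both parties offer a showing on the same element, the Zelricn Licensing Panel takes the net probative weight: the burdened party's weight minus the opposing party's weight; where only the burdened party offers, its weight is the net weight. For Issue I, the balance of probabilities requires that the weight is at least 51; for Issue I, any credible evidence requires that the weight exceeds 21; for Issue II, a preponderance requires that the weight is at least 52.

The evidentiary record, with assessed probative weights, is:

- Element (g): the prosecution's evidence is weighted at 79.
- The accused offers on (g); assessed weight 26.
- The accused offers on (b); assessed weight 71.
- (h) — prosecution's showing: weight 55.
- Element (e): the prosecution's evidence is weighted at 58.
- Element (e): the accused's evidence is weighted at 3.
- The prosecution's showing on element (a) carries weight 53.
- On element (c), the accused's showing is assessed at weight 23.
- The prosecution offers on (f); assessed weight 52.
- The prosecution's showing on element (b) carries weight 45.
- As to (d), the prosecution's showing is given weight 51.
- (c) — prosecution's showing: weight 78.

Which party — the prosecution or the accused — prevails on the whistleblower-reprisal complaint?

— Issue I —
Stage I.1 — burden on prosecution; standard: the balance of probabilities (weight is at least 51).
    (a): 53 ≥ 51 [met]
  The prosecution carries Stage I.1; the accused now bears the burden.
Stage I.2 — burden on accused; standard: any credible evidence (weight exceeds 21).
    (b): 71 − 45 = 26 > 21 [met]
  Stage I.2 carried; the burden shifts to the prosecution.
Stage I.3 — burden on prosecution; standard: the balance of probabilities (weight is at least 51).
    (c): 78 − 23 = 55 ≥ 51 [met]
    (d): 51 ≥ 51 [met]
  Stage I.3 carried; the final stage is satisfied.
Every stage carried; the prosecution prevails on this issue.
— Issue II —
Stage II.1 (prosecution, a preponderance, weight is at least 52): (e) net 58−3=55 ≥ 52 — meets; (f) 52 ≥ 52 — meets.
  Stage II.1 carried; the burden remains with the prosecution.
Stage II.2 (prosecution, a preponderance, weight is at least 52): (g) net 79−26=53 ≥ 52 — meets; (h) 55 ≥ 52 — meets.
  The prosecution carries the last stage.
Every stage carried; the prosecution prevails on this issue.
Per-issue: Issue I → prosecution; Issue II → prosecution. The prosecution must prevail on at least one issue; overall, the prosecution prevails.

prosecution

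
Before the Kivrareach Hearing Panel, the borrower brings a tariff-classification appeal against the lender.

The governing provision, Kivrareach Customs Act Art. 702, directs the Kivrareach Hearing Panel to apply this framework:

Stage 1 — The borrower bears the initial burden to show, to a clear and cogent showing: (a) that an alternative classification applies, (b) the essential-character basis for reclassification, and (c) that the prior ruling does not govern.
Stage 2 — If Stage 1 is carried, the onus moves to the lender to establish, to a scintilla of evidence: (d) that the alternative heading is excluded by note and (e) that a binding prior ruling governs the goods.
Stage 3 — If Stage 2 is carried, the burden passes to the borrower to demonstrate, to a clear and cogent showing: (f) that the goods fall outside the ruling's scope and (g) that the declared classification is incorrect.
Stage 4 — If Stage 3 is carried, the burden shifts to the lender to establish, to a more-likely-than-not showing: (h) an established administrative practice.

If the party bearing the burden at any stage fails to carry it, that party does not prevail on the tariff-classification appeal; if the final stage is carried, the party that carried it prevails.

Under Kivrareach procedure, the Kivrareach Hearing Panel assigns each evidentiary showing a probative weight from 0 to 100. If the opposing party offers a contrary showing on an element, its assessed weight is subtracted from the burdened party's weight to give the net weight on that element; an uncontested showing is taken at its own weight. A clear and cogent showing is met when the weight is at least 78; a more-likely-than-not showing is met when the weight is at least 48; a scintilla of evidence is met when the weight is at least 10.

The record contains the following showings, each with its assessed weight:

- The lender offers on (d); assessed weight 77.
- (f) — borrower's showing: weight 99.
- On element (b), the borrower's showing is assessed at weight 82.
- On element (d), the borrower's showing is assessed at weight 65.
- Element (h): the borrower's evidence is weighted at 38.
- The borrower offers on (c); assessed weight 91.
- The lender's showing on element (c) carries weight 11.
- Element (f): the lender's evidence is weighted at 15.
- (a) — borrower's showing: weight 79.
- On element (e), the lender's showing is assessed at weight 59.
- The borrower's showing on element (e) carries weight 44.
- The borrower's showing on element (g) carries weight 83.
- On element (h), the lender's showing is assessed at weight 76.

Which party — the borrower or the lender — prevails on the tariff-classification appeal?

borrower

Stage 1 — burden on borrower; standard: a clear and cogent showing (weight is at least 78).
    (a): 79 ≥ 78 [met]
    (b): 82 ≥ 78 [met]
    (c): 91 − 11 = 80 ≥ 78 [met]
  Stage 1 is satisfied; the onus moves to the lender.
Stage 2 — burden on lender; standard: a scintilla of evidence (weight is at least 10).
    (d): 77 − 65 = 12 ≥ 10 [met]
    (e): 59 − 44 = 15 ≥ 10 [met]
  All elements met. The burden passes to the borrower.
Stage 3 — burden on borrower; standard: a clear and cogent showing (weight is at least 78).
    (f): 99 − 15 = 84 ≥ 78 [met]
    (g): 83 ≥ 78 [met]
  The borrower carries Stage 3; the lender now bears the burden.
Stage 4 — burden on lender; standard: a more-likely-than-not showing (weight is at least 48).
    (h): 76 − 38 = 38 < 48 [not met]
  Not every element is met, so the lender fails to carry Stage 4.
So the borrower prevails.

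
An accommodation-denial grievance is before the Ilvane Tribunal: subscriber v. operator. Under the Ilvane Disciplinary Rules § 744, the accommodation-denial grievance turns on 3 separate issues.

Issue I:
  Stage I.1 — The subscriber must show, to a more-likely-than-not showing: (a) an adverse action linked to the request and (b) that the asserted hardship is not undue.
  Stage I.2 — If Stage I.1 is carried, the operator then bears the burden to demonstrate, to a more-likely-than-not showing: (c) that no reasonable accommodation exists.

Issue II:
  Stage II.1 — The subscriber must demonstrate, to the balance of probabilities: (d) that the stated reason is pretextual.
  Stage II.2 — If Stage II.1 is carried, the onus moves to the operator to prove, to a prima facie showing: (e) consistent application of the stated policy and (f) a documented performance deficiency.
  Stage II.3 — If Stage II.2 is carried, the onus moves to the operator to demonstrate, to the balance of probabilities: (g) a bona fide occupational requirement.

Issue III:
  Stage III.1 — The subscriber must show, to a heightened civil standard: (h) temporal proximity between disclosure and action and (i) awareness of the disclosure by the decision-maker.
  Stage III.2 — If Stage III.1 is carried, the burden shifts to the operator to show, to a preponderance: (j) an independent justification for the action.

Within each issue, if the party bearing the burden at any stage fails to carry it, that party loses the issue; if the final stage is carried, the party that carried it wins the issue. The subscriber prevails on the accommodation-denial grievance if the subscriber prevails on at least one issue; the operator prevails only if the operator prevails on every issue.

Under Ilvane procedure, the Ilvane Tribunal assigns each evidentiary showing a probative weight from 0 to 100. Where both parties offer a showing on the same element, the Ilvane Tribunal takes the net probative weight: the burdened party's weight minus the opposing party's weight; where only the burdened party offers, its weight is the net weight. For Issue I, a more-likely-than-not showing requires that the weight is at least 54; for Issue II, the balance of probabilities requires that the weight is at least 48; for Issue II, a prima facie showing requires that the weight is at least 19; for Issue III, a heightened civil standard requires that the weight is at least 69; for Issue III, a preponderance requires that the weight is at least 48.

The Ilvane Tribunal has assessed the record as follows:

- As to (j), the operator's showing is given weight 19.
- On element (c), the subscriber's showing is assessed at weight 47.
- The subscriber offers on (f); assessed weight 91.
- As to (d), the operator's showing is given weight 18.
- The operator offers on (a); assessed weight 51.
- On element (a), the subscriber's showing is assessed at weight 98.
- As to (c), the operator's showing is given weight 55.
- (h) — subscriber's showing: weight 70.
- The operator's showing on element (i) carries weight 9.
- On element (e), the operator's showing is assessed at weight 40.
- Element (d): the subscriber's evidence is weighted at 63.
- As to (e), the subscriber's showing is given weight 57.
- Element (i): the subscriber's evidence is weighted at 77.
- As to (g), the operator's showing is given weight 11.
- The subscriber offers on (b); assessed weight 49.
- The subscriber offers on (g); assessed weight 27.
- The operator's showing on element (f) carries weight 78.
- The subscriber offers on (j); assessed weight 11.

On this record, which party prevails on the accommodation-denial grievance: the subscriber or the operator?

— Issue I —
At Stage I.1 the subscriber must meet a more-likely-than-not showing (weight is at least 54): on (a) the weight is 98 less the opposing 51 gives net 47, which does not reach 54, so (a) does not meet the standard; on (b) the weight is 49, < 54, so (b) does not meet the standard.
  Not every element is met, so the subscriber fails to carry Stage I.1.
The operator prevails on this issue.
— Issue II —
Stage II.1 — burden on subscriber; standard: the balance of probabilities (weight is at least 48).
    (d): 63 − 18 = 45 < 48 [not met]
  The subscriber does not carry Stage II.1.
So the operator prevails on this issue.
— Issue III —
Stage III.1 (subscriber, a heightened civil standard, weight is at least 69): (h) 70 ≥ 69 — meets; (i) net 77−9=68 < 69 — fails.
  Not every element is met, so the subscriber fails to carry Stage III.1.
The analysis ends at Stage III.1; the operator prevails on this issue.
Per-issue: Issue I → operator; Issue II → operator; Issue III → operator. The subscriber must prevail on at least one issue; overall, the operator prevails.

operator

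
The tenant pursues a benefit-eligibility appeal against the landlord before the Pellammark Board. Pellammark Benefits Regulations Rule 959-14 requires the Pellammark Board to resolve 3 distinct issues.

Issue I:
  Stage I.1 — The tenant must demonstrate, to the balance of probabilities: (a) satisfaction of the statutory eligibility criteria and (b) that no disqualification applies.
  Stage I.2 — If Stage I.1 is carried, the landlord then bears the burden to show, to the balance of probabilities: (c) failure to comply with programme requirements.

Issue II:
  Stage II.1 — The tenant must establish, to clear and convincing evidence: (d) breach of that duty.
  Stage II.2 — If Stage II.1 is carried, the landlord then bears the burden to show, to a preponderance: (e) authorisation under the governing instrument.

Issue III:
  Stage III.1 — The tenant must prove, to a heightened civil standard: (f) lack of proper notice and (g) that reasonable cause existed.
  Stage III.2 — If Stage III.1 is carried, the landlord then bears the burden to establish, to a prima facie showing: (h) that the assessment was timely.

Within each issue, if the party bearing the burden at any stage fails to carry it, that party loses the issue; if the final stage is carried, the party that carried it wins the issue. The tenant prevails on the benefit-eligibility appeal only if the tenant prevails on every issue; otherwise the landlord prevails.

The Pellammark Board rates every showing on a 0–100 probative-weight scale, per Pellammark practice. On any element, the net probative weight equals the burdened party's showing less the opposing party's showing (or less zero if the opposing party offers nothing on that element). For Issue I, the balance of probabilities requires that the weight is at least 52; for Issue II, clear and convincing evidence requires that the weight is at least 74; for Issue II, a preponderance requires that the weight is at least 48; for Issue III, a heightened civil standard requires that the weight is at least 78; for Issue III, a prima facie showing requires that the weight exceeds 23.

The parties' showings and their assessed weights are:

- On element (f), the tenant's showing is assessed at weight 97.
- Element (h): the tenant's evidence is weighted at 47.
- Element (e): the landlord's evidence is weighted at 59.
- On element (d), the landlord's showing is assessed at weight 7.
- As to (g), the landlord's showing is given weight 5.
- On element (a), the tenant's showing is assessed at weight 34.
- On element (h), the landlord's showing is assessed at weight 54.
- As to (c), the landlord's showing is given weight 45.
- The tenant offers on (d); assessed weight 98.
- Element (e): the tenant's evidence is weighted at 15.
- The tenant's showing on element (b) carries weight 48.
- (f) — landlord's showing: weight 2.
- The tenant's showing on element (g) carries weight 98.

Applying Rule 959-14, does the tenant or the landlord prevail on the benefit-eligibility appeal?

landlord

— Issue I —
Stage I.1 (tenant, the balance of probabilities, weight is at least 52): (a) 34 < 52 — fails; (b) 48 < 52 — fails.
  Not every element is met, so the tenant fails to carry Stage I.1.
The analysis ends at Stage I.1; the landlord prevails on this issue.
— Issue II —
Stage II.1 (tenant, clear and convincing evidence, weight is at least 74): (d) net 98−7=91 ≥ 74 — meets.
  Stage II.1 carried; the burden shifts to the landlord.
Stage II.2 (landlord, a preponderance, weight is at least 48): (e) net 59−15=44 < 48 — fails.
  The landlord does not carry Stage II.2.
The analysis ends at Stage II.2; the tenant prevails on this issue.
— Issue III —
At Stage III.1 the tenant must meet a heightened civil standard (weight is at least 78): on (f) the weight is 97 less the opposing 2 gives net 95, which does reach 78, so (f) meets the standard; on (g) the weight is 98 less the opposing 5 gives net 93, which does reach 78, so (g) meets the standard.
  The tenant carries Stage III.1; the landlord now bears the burden.
At Stage III.2 the landlord must meet a prima facie showing (weight exceeds 23): on (h) the weight is 54 less the opposing 47 gives net 7, which does not exceed 23, so (h) does not meet the standard.
  Not every element is met, so the landlord fails to carry Stage III.2.
So the tenant prevails on this issue.
Per-issue: Issue I → landlord; Issue II → tenant; Issue III → tenant. The tenant must prevail on every issue; overall, the landlord prevails.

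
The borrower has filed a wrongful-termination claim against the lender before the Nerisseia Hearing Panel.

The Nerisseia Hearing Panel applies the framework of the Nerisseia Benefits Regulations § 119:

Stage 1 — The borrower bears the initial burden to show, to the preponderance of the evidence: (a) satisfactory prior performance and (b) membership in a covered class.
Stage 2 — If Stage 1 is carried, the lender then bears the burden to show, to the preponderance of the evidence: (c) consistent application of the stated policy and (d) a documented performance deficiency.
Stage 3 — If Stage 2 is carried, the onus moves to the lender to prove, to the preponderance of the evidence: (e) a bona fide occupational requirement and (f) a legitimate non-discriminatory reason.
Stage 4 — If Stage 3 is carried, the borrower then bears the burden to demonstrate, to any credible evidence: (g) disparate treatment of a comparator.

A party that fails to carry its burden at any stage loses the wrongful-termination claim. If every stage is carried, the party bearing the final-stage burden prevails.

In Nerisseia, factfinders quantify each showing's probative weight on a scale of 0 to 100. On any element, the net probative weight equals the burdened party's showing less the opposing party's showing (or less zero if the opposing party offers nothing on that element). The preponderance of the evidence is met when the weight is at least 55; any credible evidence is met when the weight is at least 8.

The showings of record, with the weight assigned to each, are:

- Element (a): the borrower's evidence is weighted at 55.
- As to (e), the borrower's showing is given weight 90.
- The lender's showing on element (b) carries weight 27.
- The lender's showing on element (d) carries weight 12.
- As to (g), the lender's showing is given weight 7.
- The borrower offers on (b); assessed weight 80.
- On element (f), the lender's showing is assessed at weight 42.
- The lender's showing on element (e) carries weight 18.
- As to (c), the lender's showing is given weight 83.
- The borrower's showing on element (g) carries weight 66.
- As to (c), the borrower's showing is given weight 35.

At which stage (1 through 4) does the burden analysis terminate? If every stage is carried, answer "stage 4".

stage 1

Stage 1 — burden on borrower; standard: the preponderance of the evidence (weight is at least 55).
    (a): 55 ≥ 55 [met]
    (b): 80 − 27 = 53 < 55 [not met]
  Stage 1 not carried; the borrower fails its burden.
So the lender prevails.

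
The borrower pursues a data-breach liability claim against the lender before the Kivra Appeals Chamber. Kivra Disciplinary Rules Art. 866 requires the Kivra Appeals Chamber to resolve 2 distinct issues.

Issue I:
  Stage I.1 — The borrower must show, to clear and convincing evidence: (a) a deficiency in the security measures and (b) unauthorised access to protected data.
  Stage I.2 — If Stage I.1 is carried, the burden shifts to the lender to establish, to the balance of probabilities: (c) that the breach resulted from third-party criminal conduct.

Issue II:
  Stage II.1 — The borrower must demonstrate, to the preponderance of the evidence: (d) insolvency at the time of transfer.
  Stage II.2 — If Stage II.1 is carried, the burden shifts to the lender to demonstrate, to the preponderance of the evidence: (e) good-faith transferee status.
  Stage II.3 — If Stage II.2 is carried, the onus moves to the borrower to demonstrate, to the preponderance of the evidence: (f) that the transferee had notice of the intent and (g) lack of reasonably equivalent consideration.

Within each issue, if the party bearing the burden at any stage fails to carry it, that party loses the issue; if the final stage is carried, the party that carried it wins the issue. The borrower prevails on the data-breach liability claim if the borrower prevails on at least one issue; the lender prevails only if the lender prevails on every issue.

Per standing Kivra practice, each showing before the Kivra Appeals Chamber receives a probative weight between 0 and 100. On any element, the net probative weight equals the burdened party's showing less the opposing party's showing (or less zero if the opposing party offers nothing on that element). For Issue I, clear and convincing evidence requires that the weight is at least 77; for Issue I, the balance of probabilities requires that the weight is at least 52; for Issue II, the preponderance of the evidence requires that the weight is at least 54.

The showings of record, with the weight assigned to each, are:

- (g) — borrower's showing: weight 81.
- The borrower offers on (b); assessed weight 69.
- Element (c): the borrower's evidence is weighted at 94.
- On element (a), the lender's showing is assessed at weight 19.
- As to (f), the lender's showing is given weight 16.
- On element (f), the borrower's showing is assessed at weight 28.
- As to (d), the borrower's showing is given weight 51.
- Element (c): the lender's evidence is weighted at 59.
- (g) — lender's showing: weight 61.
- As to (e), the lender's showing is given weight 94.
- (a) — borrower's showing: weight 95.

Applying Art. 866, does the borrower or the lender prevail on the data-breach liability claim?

— Issue I —
Stage I.1 — burden on borrower; standard: clear and convincing evidence (weight is at least 77).
    (a): 95 − 19 = 76 < 77 [not met]
    (b): 69 < 77 [not met]
  The borrower does not carry Stage I.1.
So the lender prevails on this issue.
— Issue II —
Stage II.1 — burden on borrower; standard: the preponderance of the evidence (weight is at least 54).
    (d): 51 < 54 [not met]
  The borrower does not carry Stage II.1.
The lender prevails on this issue.
Per-issue: Issue I → lender; Issue II → lender. The borrower must prevail on at least one issue; overall, the lender prevails.

lender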